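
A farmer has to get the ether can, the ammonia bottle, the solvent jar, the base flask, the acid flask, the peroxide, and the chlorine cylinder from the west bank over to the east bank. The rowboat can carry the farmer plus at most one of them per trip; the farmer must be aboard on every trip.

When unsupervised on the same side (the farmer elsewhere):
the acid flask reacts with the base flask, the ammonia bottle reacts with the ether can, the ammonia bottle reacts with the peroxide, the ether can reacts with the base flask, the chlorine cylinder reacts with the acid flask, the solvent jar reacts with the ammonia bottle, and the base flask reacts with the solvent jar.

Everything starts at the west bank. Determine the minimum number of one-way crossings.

impossible

Whatever the first load, the items left behind include a forbidden pair without the farmer. No opening move is safe, so no plan exists.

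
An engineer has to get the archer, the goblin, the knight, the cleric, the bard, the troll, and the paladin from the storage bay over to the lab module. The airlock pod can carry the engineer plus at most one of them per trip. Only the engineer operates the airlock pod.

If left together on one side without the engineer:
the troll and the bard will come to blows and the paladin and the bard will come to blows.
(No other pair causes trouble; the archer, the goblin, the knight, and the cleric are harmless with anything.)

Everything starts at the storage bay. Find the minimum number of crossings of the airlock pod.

Counting alone: the engineer can take at most 1 across per trip to the lab module, so moving all 7 needs at least 7 loaded trips out, with a return between consecutive ones — at least 13 crossings.
The safety rule pushes this higher. Following every safe sequence of crossings, the most of the 7 that can be at the lab module as the airlock pod arrives there on crossing 13 is 6 — never all 7.
So no plan with fewer than 15 crossings exists, and this one achieves 15:
1. Engineer goes to the lab module with the bard.
2. Engineer goes back to the storage bay alone.
3. Engineer goes to the lab module with the archer.
4. Engineer goes back to the storage bay alone.
5. Engineer goes to the lab module with the goblin.
6. Engineer goes back to the storage bay alone.
7. Engineer goes to the lab module with the knight.
8. Engineer goes back to the storage bay alone.
9. Engineer goes to the lab module with the cleric.
10. Engineer goes back to the storage bay alone.
11. Engineer goes to the lab module with the troll.
12. Engineer goes back to the storage bay with the bard.
13. Engineer goes to the lab module with the paladin.
14. Engineer goes back to the storage bay alone.
15. Engineer goes to the lab module with the bard.

15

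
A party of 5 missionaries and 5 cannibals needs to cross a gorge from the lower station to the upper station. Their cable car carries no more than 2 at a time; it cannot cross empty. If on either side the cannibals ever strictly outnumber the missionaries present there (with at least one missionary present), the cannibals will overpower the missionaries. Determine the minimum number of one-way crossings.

impossible

Following every safe sequence of crossings from the start, the most of the 10 that can be at the upper station as the cable car arrives there on crossings 1, 3, 5, 7 is 2, 3, 4, 5 respectively; the best ever achieved is 5 of 10.
From crossing 9 on, no configuration arises that was not already reachable earlier: only 13 distinct safe configurations (who is on which side, and where the cable car is) can ever be reached, none of them has everyone across, and every continuation just revisits them. They are: 0 missionaries + 0 cannibals across (cable car back at the start); 0 missionaries + 1 cannibal across (cable car there); 0 missionaries + 1 cannibal across (cable car back at the start); 0 missionaries + 2 cannibals across (cable car there); 0 missionaries + 2 cannibals across (cable car back at the start); 0 missionaries + 3 cannibals across (cable car there); 0 missionaries + 3 cannibals across (cable car back at the start); 0 missionaries + 4 cannibals across (cable car there); 0 missionaries + 4 cannibals across (cable car back at the start); 0 missionaries + 5 cannibals across (cable car there); 1 missionary + 1 cannibal across (cable car there); 1 missionary + 1 cannibal across (cable car back at the start); 2 missionaries + 2 cannibals across (cable car there). So no valid plan exists.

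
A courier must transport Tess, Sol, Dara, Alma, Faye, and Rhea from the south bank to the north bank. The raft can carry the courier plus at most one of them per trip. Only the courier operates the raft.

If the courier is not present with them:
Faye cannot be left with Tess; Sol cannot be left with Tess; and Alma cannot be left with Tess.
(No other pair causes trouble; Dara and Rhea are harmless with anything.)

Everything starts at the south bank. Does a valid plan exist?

No

Following every safe sequence of crossings from the start, the most of the 6 that can be at the north bank as the raft arrives there on crossings 1, 3, 5, 7 is 1, 2, 3, 4 respectively; the best ever achieved is 4 of 6.
From crossing 9 on, no configuration arises that was not already reachable earlier: only 36 distinct safe configurations (who is on which side, and where the raft is) can ever be reached, none of them has everyone across, and every continuation just revisits them. So no valid plan exists.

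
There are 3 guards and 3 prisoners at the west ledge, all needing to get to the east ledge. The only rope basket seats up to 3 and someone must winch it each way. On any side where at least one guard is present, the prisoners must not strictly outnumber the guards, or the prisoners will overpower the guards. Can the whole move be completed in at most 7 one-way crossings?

Yes — this plan uses 5 crossings (≤ 7):
1. 2 prisoners → the east ledge.  (the west ledge: 3G 1P; the east ledge: 0G 2P)
2. 1 prisoner ← the west ledge.  (the west ledge: 3G 2P; the east ledge: 0G 1P)
3. 3 guards → the east ledge.  (the west ledge: 0G 2P; the east ledge: 3G 1P)
4. 1 prisoner ← the west ledge.  (the west ledge: 0G 3P; the east ledge: 3G 0P)
5. 3 prisoners → the east ledge.  (the west ledge: 0G 0P; the east ledge: 3G 3P)

Yes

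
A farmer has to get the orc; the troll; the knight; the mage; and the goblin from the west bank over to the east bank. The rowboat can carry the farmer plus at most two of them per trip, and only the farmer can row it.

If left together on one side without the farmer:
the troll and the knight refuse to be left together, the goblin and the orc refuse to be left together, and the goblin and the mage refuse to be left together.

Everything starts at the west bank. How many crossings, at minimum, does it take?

Counting alone: the farmer can take at most 2 across per trip to the east bank, so moving all 5 needs at least 3 loaded trips out, with a return between consecutive ones — at least 5 crossings.
The plan below uses exactly 5 crossings, so it is optimal:
1. Farmer goes to the east bank with the goblin and the troll.
2. Farmer goes back to the west bank alone.
3. Farmer goes to the east bank with the mage and the orc.
4. Farmer goes back to the west bank with the goblin.
5. Farmer goes to the east bank with the goblin and the knight.

5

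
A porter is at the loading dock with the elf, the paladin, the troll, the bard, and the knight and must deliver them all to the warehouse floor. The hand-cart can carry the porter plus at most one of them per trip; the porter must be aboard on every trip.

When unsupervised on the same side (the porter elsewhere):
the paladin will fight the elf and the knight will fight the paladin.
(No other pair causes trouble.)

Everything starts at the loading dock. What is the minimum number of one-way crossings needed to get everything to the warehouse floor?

Counting alone: the porter can take at most 1 across per trip to the warehouse floor, so moving all 5 needs at least 5 loaded trips out, with a return between consecutive ones — at least 9 crossings.
The safety rule pushes this higher. Following every safe sequence of crossings, the most of the 5 that can be at the warehouse floor as the hand-cart arrives there on crossing 9 is 4 — never all 5.
So no plan with fewer than 11 crossings exists, and this one achieves 11:
1. Porter goes to the warehouse floor with the paladin.  [the loading dock: the bard, the elf, the knight, the troll | the warehouse floor: the paladin]
2. Porter goes back to the loading dock alone.  [the loading dock: the bard, the elf, the knight, the troll | the warehouse floor: the paladin]
3. Porter goes to the warehouse floor with the elf.  [the loading dock: the bard, the knight, the troll | the warehouse floor: the elf, the paladin]
4. Porter goes back to the loading dock with the paladin.  [the loading dock: the bard, the knight, the paladin, the troll | the warehouse floor: the elf]
5. Porter goes to the warehouse floor with the knight.  [the loading dock: the bard, the paladin, the troll | the warehouse floor: the elf, the knight]
6. Porter goes back to the loading dock alone.  [the loading dock: the bard, the paladin, the troll | the warehouse floor: the elf, the knight]
7. Porter goes to the warehouse floor with the troll.  [the loading dock: the bard, the paladin | the warehouse floor: the elf, the knight, the troll]
8. Porter goes back to the loading dock alone.  [the loading dock: the bard, the paladin | the warehouse floor: the elf, the knight, the troll]
9. Porter goes to the warehouse floor with the bard.  [the loading dock: the paladin | the warehouse floor: the bard, the elf, the knight, the troll]
10. Porter goes back to the loading dock alone.  [the loading dock: the paladin | the warehouse floor: the bard, the elf, the knight, the troll]
11. Porter goes to the warehouse floor with the paladin.  [the loading dock: — | the warehouse floor: the bard, the elf, the knight, the paladin, the troll]

11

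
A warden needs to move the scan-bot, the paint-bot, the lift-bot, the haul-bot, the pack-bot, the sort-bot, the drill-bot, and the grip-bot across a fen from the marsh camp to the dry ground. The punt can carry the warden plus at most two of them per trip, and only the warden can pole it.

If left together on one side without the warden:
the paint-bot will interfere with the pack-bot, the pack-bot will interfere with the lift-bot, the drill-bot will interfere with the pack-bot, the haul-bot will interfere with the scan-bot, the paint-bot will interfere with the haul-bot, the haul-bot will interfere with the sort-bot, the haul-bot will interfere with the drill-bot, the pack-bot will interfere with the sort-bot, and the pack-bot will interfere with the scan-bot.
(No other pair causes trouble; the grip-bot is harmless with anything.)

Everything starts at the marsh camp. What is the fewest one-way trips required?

Following every safe sequence of crossings from the start, the most of the 8 that can be at the dry ground as the punt arrives there on crossings 1, 3, 5 is 2, 4, 5 respectively; the best ever achieved is 5 of 8.
From crossing 7 on, no configuration arises that was not already reachable earlier: only 72 distinct safe configurations (who is on which side, and where the punt is) can ever be reached, none of them has everyone across, and every continuation just revisits them. So no valid plan exists.

impossible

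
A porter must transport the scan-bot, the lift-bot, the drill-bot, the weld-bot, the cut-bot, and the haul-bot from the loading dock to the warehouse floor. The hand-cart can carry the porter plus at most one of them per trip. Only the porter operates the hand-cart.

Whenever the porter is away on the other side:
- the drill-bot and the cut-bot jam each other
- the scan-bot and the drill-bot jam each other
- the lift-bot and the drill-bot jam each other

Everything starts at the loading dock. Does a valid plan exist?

No

Following every safe sequence of crossings from the start, the most of the 6 that can be at the warehouse floor as the hand-cart arrives there on crossings 1, 3, 5, 7 is 1, 2, 3, 4 respectively; the best ever achieved is 4 of 6.
From crossing 9 on, no configuration arises that was not already reachable earlier: only 36 distinct safe configurations (who is on which side, and where the hand-cart is) can ever be reached, none of them has everyone across, and every continuation just revisits them. So no valid plan exists.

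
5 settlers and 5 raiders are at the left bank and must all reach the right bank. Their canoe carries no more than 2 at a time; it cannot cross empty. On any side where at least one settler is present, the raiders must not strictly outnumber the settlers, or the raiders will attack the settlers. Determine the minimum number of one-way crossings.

Following every safe sequence of crossings from the start, the most of the 10 that can be at the right bank as the canoe arrives there on crossings 1, 3, 5, 7 is 2, 3, 4, 5 respectively; the best ever achieved is 5 of 10.
From crossing 9 on, no configuration arises that was not already reachable earlier: only 13 distinct safe configurations (who is on which side, and where the canoe is) can ever be reached, none of them has everyone across, and every continuation just revisits them. They are: 0 settlers + 0 raiders across (canoe back at the start); 0 settlers + 1 raider across (canoe there); 0 settlers + 1 raider across (canoe back at the start); 0 settlers + 2 raiders across (canoe there); 0 settlers + 2 raiders across (canoe back at the start); 0 settlers + 3 raiders across (canoe there); 0 settlers + 3 raiders across (canoe back at the start); 0 settlers + 4 raiders across (canoe there); 0 settlers + 4 raiders across (canoe back at the start); 0 settlers + 5 raiders across (canoe there); 1 settler + 1 raider across (canoe there); 1 settler + 1 raider across (canoe back at the start); 2 settlers + 2 raiders across (canoe there). So no valid plan exists.

impossible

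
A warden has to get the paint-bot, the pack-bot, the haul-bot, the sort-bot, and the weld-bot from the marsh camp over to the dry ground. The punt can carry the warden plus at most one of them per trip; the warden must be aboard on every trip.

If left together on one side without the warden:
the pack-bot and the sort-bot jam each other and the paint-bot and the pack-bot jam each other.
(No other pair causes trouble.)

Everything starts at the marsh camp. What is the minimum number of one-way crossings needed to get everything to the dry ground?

11

Counting alone: the warden can take at most 1 across per trip to the dry ground, so moving all 5 needs at least 5 loaded trips out, with a return between consecutive ones — at least 9 crossings.
The safety rule pushes this higher. Following every safe sequence of crossings, the most of the 5 that can be at the dry ground as the punt arrives there on crossing 9 is 4 — never all 5.
So no plan with fewer than 11 crossings exists, and this one achieves 11:
1. Warden goes to the dry ground with the pack-bot.
2. Warden goes back to the marsh camp alone.
3. Warden goes to the dry ground with the paint-bot.
4. Warden goes back to the marsh camp with the pack-bot.
5. Warden goes to the dry ground with the sort-bot.
6. Warden goes back to the marsh camp alone.
7. Warden goes to the dry ground with the haul-bot.
8. Warden goes back to the marsh camp alone.
9. Warden goes to the dry ground with the weld-bot.
10. Warden goes back to the marsh camp alone.
11. Warden goes to the dry ground with the pack-bot.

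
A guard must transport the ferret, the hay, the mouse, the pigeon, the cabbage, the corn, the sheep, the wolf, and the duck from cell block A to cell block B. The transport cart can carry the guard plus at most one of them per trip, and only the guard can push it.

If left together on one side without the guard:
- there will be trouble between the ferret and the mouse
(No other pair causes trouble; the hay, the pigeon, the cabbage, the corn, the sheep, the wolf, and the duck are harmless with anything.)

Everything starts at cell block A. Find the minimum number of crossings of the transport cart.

Counting alone: the guard can take at most 1 across per trip to cell block B, so moving all 9 needs at least 9 loaded trips out, with a return between consecutive ones — at least 17 crossings.
The plan below uses exactly 17 crossings, so it is optimal:
1. Guard goes to cell block B with the ferret.
2. Guard goes back to cell block A alone.
3. Guard goes to cell block B with the hay.
4. Guard goes back to cell block A alone.
5. Guard goes to cell block B with the pigeon.
6. Guard goes back to cell block A alone.
7. Guard goes to cell block B with the cabbage.
8. Guard goes back to cell block A alone.
9. Guard goes to cell block B with the corn.
10. Guard goes back to cell block A alone.
11. Guard goes to cell block B with the sheep.
12. Guard goes back to cell block A alone.
13. Guard goes to cell block B with the wolf.
14. Guard goes back to cell block A alone.
15. Guard goes to cell block B with the duck.
16. Guard goes back to cell block A alone.
17. Guard goes to cell block B with the mouse.

17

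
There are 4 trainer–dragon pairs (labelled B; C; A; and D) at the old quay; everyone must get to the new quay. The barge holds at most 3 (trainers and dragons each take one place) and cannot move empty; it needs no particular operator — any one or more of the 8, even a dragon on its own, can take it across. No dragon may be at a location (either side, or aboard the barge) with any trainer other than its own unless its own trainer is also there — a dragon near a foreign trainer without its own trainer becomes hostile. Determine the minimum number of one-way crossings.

9

Counting alone: each trip to the new quay takes at most 3 across and each return brings at least 1 back, so after t trips out (and t−1 returns) at most 3t − (t−1) of the 8 are across; that first reaches 8 at t = 4, so at least 7 crossings are needed.
The safety rule pushes this higher. Following every safe sequence of crossings, the most of the 8 that can be at the new quay as the barge arrives there on crossing 7 is 7 — never all 8.
So no plan with fewer than 9 crossings exists, and this one achieves 9:
1. dragon B and trainer B cross → the new quay.
2. trainer B crosses ← the old quay.
3. dragon C, trainer B, and trainer C cross → the new quay.
4. dragon B and trainer B cross ← the old quay.
5. trainer A, trainer B, and trainer D cross → the new quay.
6. dragon C crosses ← the old quay.
7. dragon B and dragon C cross → the new quay.
8. dragon B crosses ← the old quay.
9. dragon A, dragon B, and dragon D cross → the new quay.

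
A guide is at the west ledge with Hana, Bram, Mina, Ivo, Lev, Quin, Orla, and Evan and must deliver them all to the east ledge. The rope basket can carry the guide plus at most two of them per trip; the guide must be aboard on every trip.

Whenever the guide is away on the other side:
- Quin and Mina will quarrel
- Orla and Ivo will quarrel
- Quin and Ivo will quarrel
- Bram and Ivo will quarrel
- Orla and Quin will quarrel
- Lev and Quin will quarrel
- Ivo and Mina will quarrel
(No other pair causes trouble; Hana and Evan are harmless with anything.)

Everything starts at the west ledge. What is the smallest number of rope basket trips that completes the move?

Counting alone: the guide can take at most 2 across per trip to the east ledge, so moving all 8 needs at least 4 loaded trips out, with a return between consecutive ones — at least 7 crossings.
The safety rule pushes this higher. Following every safe sequence of crossings, the most of the 8 that can be at the east ledge as the rope basket arrives there on crossings 7, 9, 11 is 5, 6, 7 respectively — never all 8.
So no plan with fewer than 13 crossings exists, and this one achieves 13:
1. Guide goes to the east ledge with Ivo and Quin.  [the west ledge: Bram, Evan, Hana, Lev, Mina, Orla | the east ledge: Ivo, Quin]
2. Guide goes back to the west ledge with Ivo.  [the west ledge: Bram, Evan, Hana, Ivo, Lev, Mina, Orla | the east ledge: Quin]
3. Guide goes to the east ledge with Hana and Ivo.  [the west ledge: Bram, Evan, Lev, Mina, Orla | the east ledge: Hana, Ivo, Quin]
4. Guide goes back to the west ledge with Ivo.  [the west ledge: Bram, Evan, Ivo, Lev, Mina, Orla | the east ledge: Hana, Quin]
5. Guide goes to the east ledge with Bram and Ivo.  [the west ledge: Evan, Lev, Mina, Orla | the east ledge: Bram, Hana, Ivo, Quin]
6. Guide goes back to the west ledge with Ivo.  [the west ledge: Evan, Ivo, Lev, Mina, Orla | the east ledge: Bram, Hana, Quin]
7. Guide goes to the east ledge with Mina and Orla.  [the west ledge: Evan, Ivo, Lev | the east ledge: Bram, Hana, Mina, Orla, Quin]
8. Guide goes back to the west ledge with Quin.  [the west ledge: Evan, Ivo, Lev, Quin | the east ledge: Bram, Hana, Mina, Orla]
9. Guide goes to the east ledge with Ivo and Lev.  [the west ledge: Evan, Quin | the east ledge: Bram, Hana, Ivo, Lev, Mina, Orla]
10. Guide goes back to the west ledge with Ivo.  [the west ledge: Evan, Ivo, Quin | the east ledge: Bram, Hana, Lev, Mina, Orla]
11. Guide goes to the east ledge with Evan and Ivo.  [the west ledge: Quin | the east ledge: Bram, Evan, Hana, Ivo, Lev, Mina, Orla]
12. Guide goes back to the west ledge with Ivo.  [the west ledge: Ivo, Quin | the east ledge: Bram, Evan, Hana, Lev, Mina, Orla]
13. Guide goes to the east ledge with Ivo and Quin.  [the west ledge: — | the east ledge: Bram, Evan, Hana, Ivo, Lev, Mina, Orla, Quin]

13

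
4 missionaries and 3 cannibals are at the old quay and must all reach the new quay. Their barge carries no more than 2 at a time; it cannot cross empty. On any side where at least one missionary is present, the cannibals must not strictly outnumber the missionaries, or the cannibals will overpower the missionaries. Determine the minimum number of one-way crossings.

11

Counting alone: each trip to the new quay takes at most 2 across and each return brings at least 1 back, so after t trips out (and t−1 returns) at most 2t − (t−1) of the 7 are across; that first reaches 7 at t = 6, so at least 11 crossings are needed.
The plan below uses exactly 11 crossings, so it is optimal:
1. 2 cannibals → the new quay.  (the old quay: 4M 1C; the new quay: 0M 2C)
2. 1 cannibal ← the old quay.  (the old quay: 4M 2C; the new quay: 0M 1C)
3. 2 cannibals → the new quay.  (the old quay: 4M 0C; the new quay: 0M 3C)
4. 1 cannibal ← the old quay.  (the old quay: 4M 1C; the new quay: 0M 2C)
5. 2 missionaries → the new quay.  (the old quay: 2M 1C; the new quay: 2M 2C)
6. 1 cannibal ← the old quay.  (the old quay: 2M 2C; the new quay: 2M 1C)
7. 1 missionary and 1 cannibal → the new quay.  (the old quay: 1M 1C; the new quay: 3M 2C)
8. 1 missionary ← the old quay.  (the old quay: 2M 1C; the new quay: 2M 2C)
9. 1 missionary and 1 cannibal → the new quay.  (the old quay: 1M 0C; the new quay: 3M 3C)
10. 1 cannibal ← the old quay.  (the old quay: 1M 1C; the new quay: 3M 2C)
11. 1 missionary and 1 cannibal → the new quay.  (the old quay: 0M 0C; the new quay: 4M 3C)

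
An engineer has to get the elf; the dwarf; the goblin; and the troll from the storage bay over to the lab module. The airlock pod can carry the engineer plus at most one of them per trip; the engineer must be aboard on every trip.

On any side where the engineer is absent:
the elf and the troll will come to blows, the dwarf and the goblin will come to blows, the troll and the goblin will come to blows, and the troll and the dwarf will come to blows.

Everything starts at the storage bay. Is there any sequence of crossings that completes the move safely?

Whatever the first load, the items left behind include a forbidden pair without the engineer. No opening move is safe, so no plan exists.

No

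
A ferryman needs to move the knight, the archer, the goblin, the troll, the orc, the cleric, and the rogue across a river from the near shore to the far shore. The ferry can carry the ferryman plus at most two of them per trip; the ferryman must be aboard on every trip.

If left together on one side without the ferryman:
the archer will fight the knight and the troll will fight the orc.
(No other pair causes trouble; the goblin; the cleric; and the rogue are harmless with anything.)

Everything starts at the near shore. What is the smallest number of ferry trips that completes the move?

Counting alone: the ferryman can take at most 2 across per trip to the far shore, so moving all 7 needs at least 4 loaded trips out, with a return between consecutive ones — at least 7 crossings.
The plan below uses exactly 7 crossings, so it is optimal:
1. Ferryman goes to the far shore with the knight and the troll.
2. Ferryman goes back to the near shore alone.
3. Ferryman goes to the far shore with the goblin.
4. Ferryman goes back to the near shore alone.
5. Ferryman goes to the far shore with the cleric and the rogue.
6. Ferryman goes back to the near shore alone.
7. Ferryman goes to the far shore with the archer and the orc.

7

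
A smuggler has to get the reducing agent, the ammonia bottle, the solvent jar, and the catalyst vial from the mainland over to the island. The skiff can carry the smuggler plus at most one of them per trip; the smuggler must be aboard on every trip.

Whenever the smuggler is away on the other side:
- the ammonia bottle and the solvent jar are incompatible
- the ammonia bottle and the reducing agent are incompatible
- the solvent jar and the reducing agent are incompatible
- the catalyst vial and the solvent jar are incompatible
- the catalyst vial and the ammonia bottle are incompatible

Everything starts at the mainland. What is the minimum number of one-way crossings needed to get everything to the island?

impossible

Whatever the first load, the items left behind include a forbidden pair without the smuggler. No opening move is safe, so no plan exists.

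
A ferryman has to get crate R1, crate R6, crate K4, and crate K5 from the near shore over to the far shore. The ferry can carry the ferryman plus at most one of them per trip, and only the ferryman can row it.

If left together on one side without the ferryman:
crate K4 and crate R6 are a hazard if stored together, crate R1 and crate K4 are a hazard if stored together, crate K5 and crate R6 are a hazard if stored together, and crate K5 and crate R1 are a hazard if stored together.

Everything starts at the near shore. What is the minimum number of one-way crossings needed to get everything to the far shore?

impossible

Whatever the first load, the items left behind include a forbidden pair without the ferryman. No opening move is safe, so no plan exists.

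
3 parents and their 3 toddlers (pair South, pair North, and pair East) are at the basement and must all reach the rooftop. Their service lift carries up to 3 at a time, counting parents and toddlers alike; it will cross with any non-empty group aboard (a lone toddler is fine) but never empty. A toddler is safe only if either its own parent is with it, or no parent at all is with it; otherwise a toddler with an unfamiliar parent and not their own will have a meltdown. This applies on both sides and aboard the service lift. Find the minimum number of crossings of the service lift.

Counting alone: each trip to the rooftop takes at most 3 across and each return brings at least 1 back, so after t trips out (and t−1 returns) at most 3t − (t−1) of the 6 are across; that first reaches 6 at t = 3, so at least 5 crossings are needed.
The plan below uses exactly 5 crossings, so it is optimal:
1. parent South and toddler South cross → the rooftop.
2. parent South crosses ← the basement.
3. parent East, parent North, and parent South cross → the rooftop.
4. toddler South crosses ← the basement.
5. toddler East, toddler North, and toddler South cross → the rooftop.

5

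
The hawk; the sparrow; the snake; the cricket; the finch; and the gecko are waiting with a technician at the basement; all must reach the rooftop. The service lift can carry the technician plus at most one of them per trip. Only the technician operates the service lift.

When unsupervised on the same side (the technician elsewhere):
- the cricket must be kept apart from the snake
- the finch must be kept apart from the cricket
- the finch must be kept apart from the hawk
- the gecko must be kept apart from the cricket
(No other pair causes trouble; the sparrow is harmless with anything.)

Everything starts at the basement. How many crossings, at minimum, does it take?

Whatever the first load, the items left behind include a forbidden pair without the technician. No opening move is safe, so no plan exists.

impossible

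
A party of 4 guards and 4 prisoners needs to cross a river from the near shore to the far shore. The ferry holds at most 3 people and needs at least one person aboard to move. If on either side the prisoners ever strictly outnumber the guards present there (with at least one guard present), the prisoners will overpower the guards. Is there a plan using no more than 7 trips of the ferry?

No

Counting alone: each trip to the far shore takes at most 3 across and each return brings at least 1 back, so after t trips out (and t−1 returns) at most 3t − (t−1) of the 8 are across; that first reaches 8 at t = 4, so at least 7 crossings are needed.
The safety rule pushes this higher. Following every safe sequence of crossings, the most of the 8 that can be at the far shore as the ferry arrives there on crossing 7 is 7 — never all 8.
So the move cannot be finished within 7 crossings. (The shortest complete plan takes 9:)
1. 2 prisoners → the far shore.  (the near shore: 4G 2P; the far shore: 0G 2P)
2. 1 prisoner ← the near shore.  (the near shore: 4G 3P; the far shore: 0G 1P)
3. 3 prisoners → the far shore.  (the near shore: 4G 0P; the far shore: 0G 4P)
4. 1 prisoner ← the near shore.  (the near shore: 4G 1P; the far shore: 0G 3P)
5. 3 guards → the far shore.  (the near shore: 1G 1P; the far shore: 3G 3P)
6. 1 guard and 1 prisoner ← the near shore.  (the near shore: 2G 2P; the far shore: 2G 2P)
7. 2 guards → the far shore.  (the near shore: 0G 2P; the far shore: 4G 2P)
8. 1 prisoner ← the near shore.  (the near shore: 0G 3P; the far shore: 4G 1P)
9. 3 prisoners → the far shore.  (the near shore: 0G 0P; the far shore: 4G 4P)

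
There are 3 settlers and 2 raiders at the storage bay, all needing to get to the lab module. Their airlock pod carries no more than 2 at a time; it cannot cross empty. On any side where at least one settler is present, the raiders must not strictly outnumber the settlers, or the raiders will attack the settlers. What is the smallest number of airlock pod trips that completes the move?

Counting alone: each trip to the lab module takes at most 2 across and each return brings at least 1 back, so after t trips out (and t−1 returns) at most 2t − (t−1) of the 5 are across; that first reaches 5 at t = 4, so at least 7 crossings are needed.
The plan below uses exactly 7 crossings, so it is optimal:
1. 2 raiders → the lab module.  (the storage bay: 3S 0R; the lab module: 0S 2R)
2. 1 raider ← the storage bay.  (the storage bay: 3S 1R; the lab module: 0S 1R)
3. 2 settlers → the lab module.  (the storage bay: 1S 1R; the lab module: 2S 1R)
4. 1 settler ← the storage bay.  (the storage bay: 2S 1R; the lab module: 1S 1R)
5. 1 settler and 1 raider → the lab module.  (the storage bay: 1S 0R; the lab module: 2S 2R)
6. 1 raider ← the storage bay.  (the storage bay: 1S 1R; the lab module: 2S 1R)
7. 1 settler and 1 raider → the lab module.  (the storage bay: 0S 0R; the lab module: 3S 2R)

7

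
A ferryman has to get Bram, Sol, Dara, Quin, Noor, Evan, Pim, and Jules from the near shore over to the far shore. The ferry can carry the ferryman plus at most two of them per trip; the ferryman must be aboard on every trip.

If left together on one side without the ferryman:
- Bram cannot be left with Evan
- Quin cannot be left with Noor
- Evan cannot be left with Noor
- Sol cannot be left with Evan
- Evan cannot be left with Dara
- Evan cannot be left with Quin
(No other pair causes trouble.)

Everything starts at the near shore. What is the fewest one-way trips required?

Counting alone: the ferryman can take at most 2 across per trip to the far shore, so moving all 8 needs at least 4 loaded trips out, with a return between consecutive ones — at least 7 crossings.
The safety rule pushes this higher. Following every safe sequence of crossings, the most of the 8 that can be at the far shore as the ferry arrives there on crossings 7, 9, 11 is 5, 6, 7 respectively — never all 8.
So no plan with fewer than 13 crossings exists, and this one achieves 13:
1. Ferryman goes to the far shore with Evan and Quin.
2. Ferryman goes back to the near shore with Quin.
3. Ferryman goes to the far shore with Bram and Quin.
4. Ferryman goes back to the near shore with Evan.
5. Ferryman goes to the far shore with Evan and Sol.
6. Ferryman goes back to the near shore with Evan.
7. Ferryman goes to the far shore with Dara and Noor.
8. Ferryman goes back to the near shore with Quin.
9. Ferryman goes to the far shore with Pim and Quin.
10. Ferryman goes back to the near shore with Quin.
11. Ferryman goes to the far shore with Jules and Quin.
12. Ferryman goes back to the near shore with Quin.
13. Ferryman goes to the far shore with Evan and Quin.

13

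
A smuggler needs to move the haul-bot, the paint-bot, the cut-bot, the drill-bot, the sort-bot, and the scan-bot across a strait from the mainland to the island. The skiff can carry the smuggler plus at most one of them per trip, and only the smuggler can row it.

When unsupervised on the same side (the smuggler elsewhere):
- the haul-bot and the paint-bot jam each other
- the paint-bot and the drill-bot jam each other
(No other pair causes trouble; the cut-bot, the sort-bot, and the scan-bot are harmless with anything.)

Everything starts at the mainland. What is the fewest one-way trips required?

13

Counting alone: the smuggler can take at most 1 across per trip to the island, so moving all 6 needs at least 6 loaded trips out, with a return between consecutive ones — at least 11 crossings.
The safety rule pushes this higher. Following every safe sequence of crossings, the most of the 6 that can be at the island as the skiff arrives there on crossing 11 is 5 — never all 6.
So no plan with fewer than 13 crossings exists, and this one achieves 13:
1. Smuggler goes to the island with the paint-bot.  [the mainland: the cut-bot, the drill-bot, the haul-bot, the scan-bot, the sort-bot | the island: the paint-bot]
2. Smuggler goes back to the mainland alone.  [the mainland: the cut-bot, the drill-bot, the haul-bot, the scan-bot, the sort-bot | the island: the paint-bot]
3. Smuggler goes to the island with the haul-bot.  [the mainland: the cut-bot, the drill-bot, the scan-bot, the sort-bot | the island: the haul-bot, the paint-bot]
4. Smuggler goes back to the mainland with the paint-bot.  [the mainland: the cut-bot, the drill-bot, the paint-bot, the scan-bot, the sort-bot | the island: the haul-bot]
5. Smuggler goes to the island with the drill-bot.  [the mainland: the cut-bot, the paint-bot, the scan-bot, the sort-bot | the island: the drill-bot, the haul-bot]
6. Smuggler goes back to the mainland alone.  [the mainland: the cut-bot, the paint-bot, the scan-bot, the sort-bot | the island: the drill-bot, the haul-bot]
7. Smuggler goes to the island with the cut-bot.  [the mainland: the paint-bot, the scan-bot, the sort-bot | the island: the cut-bot, the drill-bot, the haul-bot]
8. Smuggler goes back to the mainland alone.  [the mainland: the paint-bot, the scan-bot, the sort-bot | the island: the cut-bot, the drill-bot, the haul-bot]
9. Smuggler goes to the island with the sort-bot.  [the mainland: the paint-bot, the scan-bot | the island: the cut-bot, the drill-bot, the haul-bot, the sort-bot]
10. Smuggler goes back to the mainland alone.  [the mainland: the paint-bot, the scan-bot | the island: the cut-bot, the drill-bot, the haul-bot, the sort-bot]
11. Smuggler goes to the island with the scan-bot.  [the mainland: the paint-bot | the island: the cut-bot, the drill-bot, the haul-bot, the scan-bot, the sort-bot]
12. Smuggler goes back to the mainland alone.  [the mainland: the paint-bot | the island: the cut-bot, the drill-bot, the haul-bot, the scan-bot, the sort-bot]
13. Smuggler goes to the island with the paint-bot.  [the mainland: — | the island: the cut-bot, the drill-bot, the haul-bot, the paint-bot, the scan-bot, the sort-bot]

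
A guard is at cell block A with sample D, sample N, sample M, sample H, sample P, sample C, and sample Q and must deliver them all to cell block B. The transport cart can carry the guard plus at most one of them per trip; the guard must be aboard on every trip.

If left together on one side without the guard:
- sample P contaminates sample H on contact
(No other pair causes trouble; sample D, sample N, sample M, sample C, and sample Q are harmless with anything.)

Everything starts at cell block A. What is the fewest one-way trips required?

Counting alone: the guard can take at most 1 across per trip to cell block B, so moving all 7 needs at least 7 loaded trips out, with a return between consecutive ones — at least 13 crossings.
The plan below uses exactly 13 crossings, so it is optimal:
1. Guard goes to cell block B with sample H.  [cell block A: sample C, sample D, sample M, sample N, sample P, sample Q | cell block B: sample H]
2. Guard goes back to cell block A alone.  [cell block A: sample C, sample D, sample M, sample N, sample P, sample Q | cell block B: sample H]
3. Guard goes to cell block B with sample D.  [cell block A: sample C, sample M, sample N, sample P, sample Q | cell block B: sample D, sample H]
4. Guard goes back to cell block A alone.  [cell block A: sample C, sample M, sample N, sample P, sample Q | cell block B: sample D, sample H]
5. Guard goes to cell block B with sample N.  [cell block A: sample C, sample M, sample P, sample Q | cell block B: sample D, sample H, sample N]
6. Guard goes back to cell block A alone.  [cell block A: sample C, sample M, sample P, sample Q | cell block B: sample D, sample H, sample N]
7. Guard goes to cell block B with sample M.  [cell block A: sample C, sample P, sample Q | cell block B: sample D, sample H, sample M, sample N]
8. Guard goes back to cell block A alone.  [cell block A: sample C, sample P, sample Q | cell block B: sample D, sample H, sample M, sample N]
9. Guard goes to cell block B with sample C.  [cell block A: sample P, sample Q | cell block B: sample C, sample D, sample H, sample M, sample N]
10. Guard goes back to cell block A alone.  [cell block A: sample P, sample Q | cell block B: sample C, sample D, sample H, sample M, sample N]
11. Guard goes to cell block B with sample Q.  [cell block A: sample P | cell block B: sample C, sample D, sample H, sample M, sample N, sample Q]
12. Guard goes back to cell block A alone.  [cell block A: sample P | cell block B: sample C, sample D, sample H, sample M, sample N, sample Q]
13. Guard goes to cell block B with sample P.  [cell block A: — | cell block B: sample C, sample D, sample H, sample M, sample N, sample P, sample Q]

13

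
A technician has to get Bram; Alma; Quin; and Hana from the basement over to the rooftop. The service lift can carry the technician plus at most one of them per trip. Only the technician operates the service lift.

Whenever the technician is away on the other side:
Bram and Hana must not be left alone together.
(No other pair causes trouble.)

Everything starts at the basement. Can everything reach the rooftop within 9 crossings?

Yes

Yes — this plan uses 7 crossings (≤ 9):
1. Technician goes to the rooftop with Bram.  [the basement: Alma, Hana, Quin | the rooftop: Bram]
2. Technician goes back to the basement alone.  [the basement: Alma, Hana, Quin | the rooftop: Bram]
3. Technician goes to the rooftop with Alma.  [the basement: Hana, Quin | the rooftop: Alma, Bram]
4. Technician goes back to the basement alone.  [the basement: Hana, Quin | the rooftop: Alma, Bram]
5. Technician goes to the rooftop with Quin.  [the basement: Hana | the rooftop: Alma, Bram, Quin]
6. Technician goes back to the basement alone.  [the basement: Hana | the rooftop: Alma, Bram, Quin]
7. Technician goes to the rooftop with Hana.  [the basement: — | the rooftop: Alma, Bram, Hana, Quin]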